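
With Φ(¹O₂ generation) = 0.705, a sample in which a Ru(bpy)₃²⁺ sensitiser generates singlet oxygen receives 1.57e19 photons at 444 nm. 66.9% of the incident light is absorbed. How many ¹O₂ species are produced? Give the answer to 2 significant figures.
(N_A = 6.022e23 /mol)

Moles of photons: 1.57e19 / 6.022e23 = 2.607e-5 mol.
Photons absorbed: 0.669 × 2.607e-5 = 1.744e-5 mol.
Product: Φ × n_abs = 0.705 × 1.744e-5 = 1.230e-5 mol.
As a count: 1.230e-5 × 6.022e23 = 7.4e18.

7.4e18 species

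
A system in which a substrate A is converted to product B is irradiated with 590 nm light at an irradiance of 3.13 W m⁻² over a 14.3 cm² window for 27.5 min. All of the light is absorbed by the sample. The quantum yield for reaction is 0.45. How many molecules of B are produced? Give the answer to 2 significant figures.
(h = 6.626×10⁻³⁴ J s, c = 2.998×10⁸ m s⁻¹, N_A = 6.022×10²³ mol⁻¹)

Photon energy at 590 nm: hc/λ = (6.626×10⁻³⁴)(2.998×10⁸)/(590×10⁻⁹) = 3.367×10⁻¹⁹ J.
Energy delivered: (3.13 W m⁻²)(14.3×10⁻⁴ m²)(1650 s) = 7.385 J.
Photons incident: 7.385 / 3.367×10⁻¹⁹ = 2.193×10¹⁹, i.e. 2.193×10¹⁹/6.022×10²³ = 3.642×10⁻⁵ mol.
Product: Φ × n_abs = 0.45 × 3.642×10⁻⁵ = 1.639×10⁻⁵ mol.
As a count: 1.639×10⁻⁵ × 6.022×10²³ = 9.9×10¹⁸.

9.9×10¹⁸ molecules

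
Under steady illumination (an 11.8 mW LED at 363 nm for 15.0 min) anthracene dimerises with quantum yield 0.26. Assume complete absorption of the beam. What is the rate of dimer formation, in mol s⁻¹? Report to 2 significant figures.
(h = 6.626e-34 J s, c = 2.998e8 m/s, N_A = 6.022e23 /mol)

Photon energy at 363 nm: hc/λ = (6.626e-34)(2.998e8)/(363e-9) = 5.472e-19 J.
Energy delivered: (11.8 mW)(900 s) = 10.62 J.
Photons incident: 10.62 / 5.472e-19 = 1.941e19, i.e. 1.941e19/6.022e23 = 3.223e-5 mol.
Product formed: 0.26 × 3.223e-5 = 8.380e-6 mol.
Rate: 8.380e-6 / 900 s = 9.3e-9 mol s⁻¹.

9.3e-9 mol s⁻¹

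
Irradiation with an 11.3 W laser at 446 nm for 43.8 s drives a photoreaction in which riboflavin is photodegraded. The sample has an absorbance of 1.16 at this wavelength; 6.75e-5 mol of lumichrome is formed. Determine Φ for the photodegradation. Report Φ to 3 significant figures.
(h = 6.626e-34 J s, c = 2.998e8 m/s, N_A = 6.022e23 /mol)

Photon energy at 446 nm: hc/λ = (6.626e-34)(2.998e8)/(446e-9) = 4.454e-19 J.
Energy delivered: (11.3 W)(43.8 s) = 494.9 J.
Photons incident: 494.9 / 4.454e-19 = 1.111e21, i.e. 1.111e21/6.022e23 = 0.001845 mol.
Fraction absorbed: 1 − 10^(−1.16) = 0.9308.
Photons absorbed: 0.9308 × 0.001845 = 0.001717 mol.
Φ = 6.75e-5 mol / 0.001717 mol photons = 0.0393.

Φ = 0.0393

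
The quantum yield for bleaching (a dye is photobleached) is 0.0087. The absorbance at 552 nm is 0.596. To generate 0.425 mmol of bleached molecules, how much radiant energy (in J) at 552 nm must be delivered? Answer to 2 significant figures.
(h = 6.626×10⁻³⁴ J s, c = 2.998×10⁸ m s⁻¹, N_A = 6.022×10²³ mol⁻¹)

Product: 0.425 mmol = 4.25×10⁻⁴ mol.
Photons that must be absorbed: 4.25×10⁻⁴ / 0.0087 = 0.04885 mol.
Fraction absorbed: 1 − 10^(−0.596) = 0.7465.
Incident photons needed: 0.04885 / 0.7465 = 0.06544 mol.
Photon energy: hc/λ = 3.599×10⁻¹⁹ J; per mole, 2.167×10⁵ J mol⁻¹.
Energy required: 0.06544 × 2.167×10⁵ = 1.4×10⁴ J.

1.4×10⁴ J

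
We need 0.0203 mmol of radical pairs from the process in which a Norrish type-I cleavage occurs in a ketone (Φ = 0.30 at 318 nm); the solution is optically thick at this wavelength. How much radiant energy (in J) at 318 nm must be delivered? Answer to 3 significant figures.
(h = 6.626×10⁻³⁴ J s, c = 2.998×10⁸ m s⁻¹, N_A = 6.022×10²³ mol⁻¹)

Product: 0.0203 mmol = 2.03×10⁻⁵ mol.
Photons that must be absorbed: 2.03×10⁻⁵ / 0.30 = 6.767×10⁻⁵ mol.
Photon energy: hc/λ = 6.247×10⁻¹⁹ J; per mole, 3.762×10⁵ J mol⁻¹.
Energy required: 6.767×10⁻⁵ × 3.762×10⁵ = 25.5 J.

25.5 J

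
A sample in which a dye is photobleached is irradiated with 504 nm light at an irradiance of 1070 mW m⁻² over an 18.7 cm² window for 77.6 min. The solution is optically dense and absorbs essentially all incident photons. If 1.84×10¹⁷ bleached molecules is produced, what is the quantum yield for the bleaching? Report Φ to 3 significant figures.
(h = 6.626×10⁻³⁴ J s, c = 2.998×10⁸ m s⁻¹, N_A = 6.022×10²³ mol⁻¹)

Φ = 0.00778

Product: 1.84×10¹⁷ / 6.022×10²³ = 3.055×10⁻⁷ mol.
Photon energy at 504 nm: hc/λ = (6.626×10⁻³⁴)(2.998×10⁸)/(504×10⁻⁹) = 3.941×10⁻¹⁹ J.
Energy delivered: (1070 mW m⁻²)(18.7×10⁻⁴ m²)(4656 s) = 9.316 J.
Photons incident: 9.316 / 3.941×10⁻¹⁹ = 2.364×10¹⁹, i.e. 2.364×10¹⁹/6.022×10²³ = 3.926×10⁻⁵ mol.
Φ = 3.055×10⁻⁷ mol / 3.926×10⁻⁵ mol photons = 0.00778.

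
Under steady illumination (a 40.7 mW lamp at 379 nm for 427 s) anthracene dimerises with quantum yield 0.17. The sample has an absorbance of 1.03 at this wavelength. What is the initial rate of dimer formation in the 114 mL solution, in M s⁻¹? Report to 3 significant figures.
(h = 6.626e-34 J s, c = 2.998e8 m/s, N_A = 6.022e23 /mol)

Photon energy at 379 nm: hc/λ = (6.626e-34)(2.998e8)/(379e-9) = 5.241e-19 J.
Energy delivered: (40.7 mW)(427 s) = 17.38 J.
Photons incident: 17.38 / 5.241e-19 = 3.316e19, i.e. 3.316e19/6.022e23 = 5.506e-5 mol.
Fraction absorbed: 1 − 10^(−1.03) = 0.9067.
Photons absorbed: 0.9067 × 5.506e-5 = 4.992e-5 mol.
Product formed: 0.17 × 4.992e-5 = 8.486e-6 mol.
Rate: 8.486e-6 mol / (427 s × 0.114 L) = 1.74e-7 M s⁻¹.

1.74e-7 M s⁻¹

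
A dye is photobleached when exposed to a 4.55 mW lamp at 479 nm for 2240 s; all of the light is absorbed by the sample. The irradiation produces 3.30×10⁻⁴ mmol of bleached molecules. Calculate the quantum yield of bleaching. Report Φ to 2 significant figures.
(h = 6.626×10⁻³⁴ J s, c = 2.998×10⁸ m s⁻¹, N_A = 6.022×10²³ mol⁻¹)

Φ = 0.0081

Product: 3.30×10⁻⁴ mmol = 3.30×10⁻⁷ mol.
Photon energy at 479 nm: hc/λ = (6.626×10⁻³⁴)(2.998×10⁸)/(479×10⁻⁹) = 4.147×10⁻¹⁹ J.
Energy delivered: (4.55 mW)(2240 s) = 10.19 J.
Photons incident: 10.19 / 4.147×10⁻¹⁹ = 2.457×10¹⁹, i.e. 2.457×10¹⁹/6.022×10²³ = 4.080×10⁻⁵ mol.
Φ = 3.30×10⁻⁷ mol / 4.080×10⁻⁵ mol photons = 0.0081.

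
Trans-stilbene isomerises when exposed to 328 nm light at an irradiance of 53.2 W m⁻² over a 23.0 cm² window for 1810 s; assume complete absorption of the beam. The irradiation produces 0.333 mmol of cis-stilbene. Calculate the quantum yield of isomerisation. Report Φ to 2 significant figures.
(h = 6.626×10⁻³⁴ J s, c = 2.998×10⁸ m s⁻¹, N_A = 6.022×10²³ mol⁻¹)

Φ = 0.55

Product: 0.333 mmol = 3.33×10⁻⁴ mol.
Photon energy at 328 nm: hc/λ = (6.626×10⁻³⁴)(2.998×10⁸)/(328×10⁻⁹) = 6.056×10⁻¹⁹ J.
Energy delivered: (53.2 W m⁻²)(23.0×10⁻⁴ m²)(1810 s) = 221.5 J.
Photons incident: 221.5 / 6.056×10⁻¹⁹ = 3.658×10²⁰, i.e. 3.658×10²⁰/6.022×10²³ = 6.074×10⁻⁴ mol.
Φ = 3.33×10⁻⁴ mol / 6.074×10⁻⁴ mol photons = 0.55.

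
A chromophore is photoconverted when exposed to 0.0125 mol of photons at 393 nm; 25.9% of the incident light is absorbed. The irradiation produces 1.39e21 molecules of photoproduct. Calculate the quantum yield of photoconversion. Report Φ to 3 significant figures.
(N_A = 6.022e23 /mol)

Φ = 0.713

Product: 1.39e21 / 6.022e23 = 0.002308 mol.
Photons absorbed: 0.259 × 0.0125 = 0.003238 mol.
Φ = 0.002308 mol / 0.003238 mol photons = 0.713.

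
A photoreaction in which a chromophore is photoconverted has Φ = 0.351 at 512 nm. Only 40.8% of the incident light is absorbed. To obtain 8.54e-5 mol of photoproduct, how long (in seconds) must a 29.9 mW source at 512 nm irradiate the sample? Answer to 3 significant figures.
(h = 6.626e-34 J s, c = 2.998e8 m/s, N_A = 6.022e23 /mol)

t ≈ 4660 s

Photons that must be absorbed: 8.54e-5 / 0.351 = 2.433e-4 mol.
Incident photons needed: 2.433e-4 / 0.408 = 5.963e-4 mol.
Photon energy: hc/λ = 3.880e-19 J; per mole, 2.337e5 J mol⁻¹.
Energy required: 5.963e-4 × 2.337e5 = 139.4 J.
Time: 139.4 J / 0.0299 W = 4660 s.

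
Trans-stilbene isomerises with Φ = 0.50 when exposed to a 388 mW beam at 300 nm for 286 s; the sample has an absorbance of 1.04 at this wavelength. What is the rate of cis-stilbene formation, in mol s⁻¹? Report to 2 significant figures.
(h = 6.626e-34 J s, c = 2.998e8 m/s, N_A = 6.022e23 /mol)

4.4e-7 mol s⁻¹

Photon energy at 300 nm: hc/λ = (6.626e-34)(2.998e8)/(300e-9) = 6.622e-19 J.
Energy delivered: (388 mW)(286 s) = 111.0 J.
Photons incident: 111.0 / 6.622e-19 = 1.676e20, i.e. 1.676e20/6.022e23 = 2.783e-4 mol.
Fraction absorbed: 1 − 10^(−1.04) = 0.9088.
Photons absorbed: 0.9088 × 2.783e-4 = 2.529e-4 mol.
Product formed: 0.50 × 2.529e-4 = 1.265e-4 mol.
Rate: 1.265e-4 / 286 s = 4.4e-7 mol s⁻¹.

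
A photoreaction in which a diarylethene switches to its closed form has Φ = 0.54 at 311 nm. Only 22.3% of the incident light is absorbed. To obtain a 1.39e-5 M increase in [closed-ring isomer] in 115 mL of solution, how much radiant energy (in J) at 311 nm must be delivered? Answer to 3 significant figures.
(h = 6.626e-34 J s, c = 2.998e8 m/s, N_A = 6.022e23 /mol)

Product: (1.39e-5 M)(0.115 L) = 1.599e-6 mol.
Photons that must be absorbed: 1.599e-6 / 0.54 = 2.961e-6 mol.
Incident photons needed: 2.961e-6 / 0.223 = 1.328e-5 mol.
Photon energy: hc/λ = 6.387e-19 J; per mole, 3.846e5 J mol⁻¹.
Energy required: 1.328e-5 × 3.846e5 = 5.11 J.

5.11 J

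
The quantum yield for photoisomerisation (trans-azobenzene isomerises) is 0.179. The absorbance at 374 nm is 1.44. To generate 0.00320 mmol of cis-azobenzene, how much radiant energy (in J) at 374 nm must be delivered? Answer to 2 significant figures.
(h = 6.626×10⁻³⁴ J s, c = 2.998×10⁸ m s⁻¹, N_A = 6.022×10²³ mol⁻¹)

5.9 J

Product: 0.00320 mmol = 3.20×10⁻⁶ mol.
Photons that must be absorbed: 3.20×10⁻⁶ / 0.179 = 1.788×10⁻⁵ mol.
Fraction absorbed: 1 − 10^(−1.44) = 0.9637.
Incident photons needed: 1.788×10⁻⁵ / 0.9637 = 1.855×10⁻⁵ mol.
Photon energy: hc/λ = 5.311×10⁻¹⁹ J; per mole, 3.198×10⁵ J mol⁻¹.
Energy required: 1.855×10⁻⁵ × 3.198×10⁵ = 5.9 J.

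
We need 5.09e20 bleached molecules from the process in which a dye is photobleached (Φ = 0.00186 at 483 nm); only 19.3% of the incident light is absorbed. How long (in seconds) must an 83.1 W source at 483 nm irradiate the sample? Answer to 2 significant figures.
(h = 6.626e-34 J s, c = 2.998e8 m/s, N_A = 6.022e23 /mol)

Product: 5.09e20 / 6.022e23 = 8.452e-4 mol.
Photons that must be absorbed: 8.452e-4 / 0.00186 = 0.4544 mol.
Incident photons needed: 0.4544 / 0.193 = 2.354 mol.
Photon energy: hc/λ = 4.113e-19 J; per mole, 2.477e5 J mol⁻¹.
Energy required: 2.354 × 2.477e5 = 5.831e5 J.
Time: 5.831e5 J / 83.1 W = 7000 s.

t ≈ 7000 s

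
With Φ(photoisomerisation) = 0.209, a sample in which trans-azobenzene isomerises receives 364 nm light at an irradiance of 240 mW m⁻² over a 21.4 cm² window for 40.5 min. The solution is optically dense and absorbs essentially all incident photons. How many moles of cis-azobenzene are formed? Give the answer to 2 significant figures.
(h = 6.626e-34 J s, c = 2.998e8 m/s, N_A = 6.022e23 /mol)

Photon energy at 364 nm: hc/λ = (6.626e-34)(2.998e8)/(364e-9) = 5.457e-19 J.
Energy delivered: (240 mW m⁻²)(21.4e-4 m²)(2430 s) = 1.248 J.
Photons incident: 1.248 / 5.457e-19 = 2.287e18, i.e. 2.287e18/6.022e23 = 3.798e-6 mol.
Product: Φ × n_abs = 0.209 × 3.798e-6 = 7.938e-7 mol.

7.9e-7 mol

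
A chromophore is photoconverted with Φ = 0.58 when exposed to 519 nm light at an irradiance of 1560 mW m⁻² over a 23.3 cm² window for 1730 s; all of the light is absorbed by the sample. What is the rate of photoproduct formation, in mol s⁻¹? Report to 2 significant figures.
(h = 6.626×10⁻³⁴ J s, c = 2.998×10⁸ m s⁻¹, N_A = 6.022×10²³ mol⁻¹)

Photon energy at 519 nm: hc/λ = (6.626×10⁻³⁴)(2.998×10⁸)/(519×10⁻⁹) = 3.828×10⁻¹⁹ J.
Energy delivered: (1560 mW m⁻²)(23.3×10⁻⁴ m²)(1730 s) = 6.288 J.
Photons incident: 6.288 / 3.828×10⁻¹⁹ = 1.643×10¹⁹, i.e. 1.643×10¹⁹/6.022×10²³ = 2.728×10⁻⁵ mol.
Product formed: 0.58 × 2.728×10⁻⁵ = 1.582×10⁻⁵ mol.
Rate: 1.582×10⁻⁵ / 1730 s = 9.1×10⁻⁹ mol s⁻¹.

9.1×10⁻⁹ mol s⁻¹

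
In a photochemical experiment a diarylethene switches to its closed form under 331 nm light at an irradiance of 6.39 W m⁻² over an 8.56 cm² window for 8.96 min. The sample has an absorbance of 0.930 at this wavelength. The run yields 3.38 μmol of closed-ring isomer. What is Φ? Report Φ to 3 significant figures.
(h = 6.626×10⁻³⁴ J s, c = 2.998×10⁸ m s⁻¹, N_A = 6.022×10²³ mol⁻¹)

Φ = 0.471

Product: 3.38 μmol = 3.38×10⁻⁶ mol.
Photon energy at 331 nm: hc/λ = (6.626×10⁻³⁴)(2.998×10⁸)/(331×10⁻⁹) = 6.001×10⁻¹⁹ J.
Energy delivered: (6.39 W m⁻²)(8.56×10⁻⁴ m²)(537.6 s) = 2.941 J.
Photons incident: 2.941 / 6.001×10⁻¹⁹ = 4.901×10¹⁸, i.e. 4.901×10¹⁸/6.022×10²³ = 8.138×10⁻⁶ mol.
Fraction absorbed: 1 − 10^(−0.930) = 0.8825.
Photons absorbed: 0.8825 × 8.138×10⁻⁶ = 7.182×10⁻⁶ mol.
Φ = 3.38×10⁻⁶ mol / 7.182×10⁻⁶ mol photons = 0.471.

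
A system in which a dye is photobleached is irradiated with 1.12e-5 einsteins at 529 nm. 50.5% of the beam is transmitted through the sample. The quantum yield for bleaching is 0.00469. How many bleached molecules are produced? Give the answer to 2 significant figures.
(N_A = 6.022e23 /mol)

1.6e16 bleached molecules

Fraction absorbed: 1 − 50.5/100 = 0.4950.
Photons absorbed: 0.4950 × 1.12e-5 = 5.544e-6 mol.
Product: Φ × n_abs = 0.00469 × 5.544e-6 = 2.600e-8 mol.
As a count: 2.600e-8 × 6.022e23 = 1.6e16.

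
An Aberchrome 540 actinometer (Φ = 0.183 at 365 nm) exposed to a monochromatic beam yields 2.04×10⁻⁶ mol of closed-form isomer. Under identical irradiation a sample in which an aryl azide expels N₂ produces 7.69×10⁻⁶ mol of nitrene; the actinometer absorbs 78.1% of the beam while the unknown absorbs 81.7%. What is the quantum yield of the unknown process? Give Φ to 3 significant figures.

Photons absorbed by the actinometer: 2.04×10⁻⁶ / 0.183 = 1.115×10⁻⁵ mol.
Incident flux: 1.115×10⁻⁵ / 0.781 = 1.428×10⁻⁵ einstein.
Absorbed by unknown: 0.817 × 1.428×10⁻⁵ = 1.167×10⁻⁵ mol.
Φ(unknown) = 7.69×10⁻⁶ / 1.167×10⁻⁵ = 0.659.

Φ = 0.659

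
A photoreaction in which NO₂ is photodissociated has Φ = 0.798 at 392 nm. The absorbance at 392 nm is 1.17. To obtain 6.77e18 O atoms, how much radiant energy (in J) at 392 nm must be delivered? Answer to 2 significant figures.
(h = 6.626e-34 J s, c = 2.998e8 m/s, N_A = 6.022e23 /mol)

Product: 6.77e18 / 6.022e23 = 1.124e-5 mol.
Photons that must be absorbed: 1.124e-5 / 0.798 = 1.409e-5 mol.
Fraction absorbed: 1 − 10^(−1.17) = 0.9324.
Incident photons needed: 1.409e-5 / 0.9324 = 1.511e-5 mol.
Photon energy: hc/λ = 5.068e-19 J; per mole, 3.052e5 J mol⁻¹.
Energy required: 1.511e-5 × 3.052e5 = 4.6 J.

4.6 J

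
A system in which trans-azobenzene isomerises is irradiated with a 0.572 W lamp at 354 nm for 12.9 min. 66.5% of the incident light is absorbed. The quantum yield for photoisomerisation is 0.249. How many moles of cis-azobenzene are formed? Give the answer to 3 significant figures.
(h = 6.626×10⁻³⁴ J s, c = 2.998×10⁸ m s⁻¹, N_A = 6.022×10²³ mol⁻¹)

2.17×10⁻⁴ mol

Photon energy at 354 nm: hc/λ = (6.626×10⁻³⁴)(2.998×10⁸)/(354×10⁻⁹) = 5.612×10⁻¹⁹ J.
Energy delivered: (0.572 W)(774 s) = 442.7 J.
Photons incident: 442.7 / 5.612×10⁻¹⁹ = 7.888×10²⁰, i.e. 7.888×10²⁰/6.022×10²³ = 0.001310 mol.
Photons absorbed: 0.665 × 0.001310 = 8.712×10⁻⁴ mol.
Product: Φ × n_abs = 0.249 × 8.712×10⁻⁴ = 2.169×10⁻⁴ mol.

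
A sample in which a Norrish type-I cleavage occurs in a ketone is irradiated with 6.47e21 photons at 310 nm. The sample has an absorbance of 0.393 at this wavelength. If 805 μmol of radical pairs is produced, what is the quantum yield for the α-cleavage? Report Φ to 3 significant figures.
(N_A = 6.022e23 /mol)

Product: 805 μmol = 8.05e-4 mol.
Moles of photons: 6.47e21 / 6.022e23 = 0.01074 mol.
Fraction absorbed: 1 − 10^(−0.393) = 0.5954.
Photons absorbed: 0.5954 × 0.01074 = 0.006395 mol.
Φ = 8.05e-4 mol / 0.006395 mol photons = 0.126.

Φ = 0.126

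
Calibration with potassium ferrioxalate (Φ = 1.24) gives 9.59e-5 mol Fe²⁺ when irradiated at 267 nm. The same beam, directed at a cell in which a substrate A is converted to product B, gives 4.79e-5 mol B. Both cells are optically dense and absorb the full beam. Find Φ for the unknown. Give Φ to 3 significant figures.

Φ = 0.619

Photons absorbed by the actinometer: 9.59e-5 / 1.24 = 7.734e-5 mol.
Φ(unknown) = 4.79e-5 / 7.734e-5 = 0.619.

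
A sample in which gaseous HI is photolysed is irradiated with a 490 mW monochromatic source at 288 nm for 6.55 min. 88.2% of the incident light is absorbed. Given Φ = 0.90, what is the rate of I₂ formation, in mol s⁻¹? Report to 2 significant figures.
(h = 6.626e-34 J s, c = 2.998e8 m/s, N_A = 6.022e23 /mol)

9.4e-7 mol s⁻¹

Photon energy at 288 nm: hc/λ = (6.626e-34)(2.998e8)/(288e-9) = 6.897e-19 J.
Energy delivered: (490 mW)(393 s) = 192.6 J.
Photons incident: 192.6 / 6.897e-19 = 2.793e20, i.e. 2.793e20/6.022e23 = 4.638e-4 mol.
Photons absorbed: 0.882 × 4.638e-4 = 4.091e-4 mol.
Product formed: 0.90 × 4.091e-4 = 3.682e-4 mol.
Rate: 3.682e-4 / 393 s = 9.4e-7 mol s⁻¹.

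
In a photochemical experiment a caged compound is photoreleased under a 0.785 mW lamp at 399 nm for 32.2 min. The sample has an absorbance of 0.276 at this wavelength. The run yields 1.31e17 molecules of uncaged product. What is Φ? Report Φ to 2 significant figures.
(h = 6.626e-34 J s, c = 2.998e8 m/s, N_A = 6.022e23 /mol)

Φ = 0.091

Product: 1.31e17 / 6.022e23 = 2.175e-7 mol.
Photon energy at 399 nm: hc/λ = (6.626e-34)(2.998e8)/(399e-9) = 4.979e-19 J.
Energy delivered: (0.785 mW)(1932 s) = 1.517 J.
Photons incident: 1.517 / 4.979e-19 = 3.047e18, i.e. 3.047e18/6.022e23 = 5.060e-6 mol.
Fraction absorbed: 1 − 10^(−0.276) = 0.4703.
Photons absorbed: 0.4703 × 5.060e-6 = 2.380e-6 mol.
Φ = 2.175e-7 mol / 2.380e-6 mol photons = 0.091.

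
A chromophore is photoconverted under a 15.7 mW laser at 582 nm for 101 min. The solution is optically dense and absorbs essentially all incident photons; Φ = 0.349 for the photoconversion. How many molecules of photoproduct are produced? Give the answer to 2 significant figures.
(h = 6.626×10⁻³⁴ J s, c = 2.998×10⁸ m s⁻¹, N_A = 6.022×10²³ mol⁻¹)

Photon energy at 582 nm: hc/λ = (6.626×10⁻³⁴)(2.998×10⁸)/(582×10⁻⁹) = 3.413×10⁻¹⁹ J.
Energy delivered: (15.7 mW)(6060 s) = 95.14 J.
Photons incident: 95.14 / 3.413×10⁻¹⁹ = 2.788×10²⁰, i.e. 2.788×10²⁰/6.022×10²³ = 4.630×10⁻⁴ mol.
Product: Φ × n_abs = 0.349 × 4.630×10⁻⁴ = 1.616×10⁻⁴ mol.
As a count: 1.616×10⁻⁴ × 6.022×10²³ = 9.7×10¹⁹.

9.7×10¹⁹ molecules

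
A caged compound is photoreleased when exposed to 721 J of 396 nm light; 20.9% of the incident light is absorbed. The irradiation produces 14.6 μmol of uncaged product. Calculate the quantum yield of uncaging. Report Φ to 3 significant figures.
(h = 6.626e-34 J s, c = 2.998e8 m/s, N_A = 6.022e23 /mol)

Product: 14.6 μmol = 1.46e-5 mol.
Photon energy at 396 nm: hc/λ = (6.626e-34)(2.998e8)/(396e-9) = 5.016e-19 J.
Photons incident: 721 / 5.016e-19 = 1.437e21, i.e. 1.437e21/6.022e23 = 0.002386 mol.
Photons absorbed: 0.209 × 0.002386 = 4.987e-4 mol.
Φ = 1.46e-5 mol / 4.987e-4 mol photons = 0.0293.

Φ = 0.0293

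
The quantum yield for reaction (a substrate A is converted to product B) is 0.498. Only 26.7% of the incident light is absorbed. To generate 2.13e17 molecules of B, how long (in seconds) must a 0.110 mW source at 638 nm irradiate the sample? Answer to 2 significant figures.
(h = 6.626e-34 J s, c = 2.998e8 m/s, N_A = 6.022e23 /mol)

t ≈ 4500 s

Product: 2.13e17 / 6.022e23 = 3.537e-7 mol.
Photons that must be absorbed: 3.537e-7 / 0.498 = 7.102e-7 mol.
Incident photons needed: 7.102e-7 / 0.267 = 2.660e-6 mol.
Photon energy: hc/λ = 3.114e-19 J; per mole, 1.875e5 J mol⁻¹.
Energy required: 2.660e-6 × 1.875e5 = 0.4987 J.
Time: 0.4987 J / 0.00011 W = 4500 s.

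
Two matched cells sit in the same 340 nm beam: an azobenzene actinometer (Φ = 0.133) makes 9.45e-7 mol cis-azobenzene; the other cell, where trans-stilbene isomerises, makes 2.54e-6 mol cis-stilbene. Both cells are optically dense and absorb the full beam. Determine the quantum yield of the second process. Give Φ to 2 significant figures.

Photons absorbed by the actinometer: 9.45e-7 / 0.133 = 7.105e-6 mol.
Φ(unknown) = 2.54e-6 / 7.105e-6 = 0.36.

Φ = 0.36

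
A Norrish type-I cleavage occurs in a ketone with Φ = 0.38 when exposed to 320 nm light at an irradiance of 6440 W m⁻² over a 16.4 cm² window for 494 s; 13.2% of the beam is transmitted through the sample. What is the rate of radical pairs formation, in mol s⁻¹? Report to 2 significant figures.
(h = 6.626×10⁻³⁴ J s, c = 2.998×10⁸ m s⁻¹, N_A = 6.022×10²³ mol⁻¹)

9.3×10⁻⁶ mol s⁻¹

Photon energy at 320 nm: hc/λ = (6.626×10⁻³⁴)(2.998×10⁸)/(320×10⁻⁹) = 6.208×10⁻¹⁹ J.
Energy delivered: (6440 W m⁻²)(16.4×10⁻⁴ m²)(494 s) = 5217 J.
Photons incident: 5217 / 6.208×10⁻¹⁹ = 8.404×10²¹, i.e. 8.404×10²¹/6.022×10²³ = 0.01396 mol.
Fraction absorbed: 1 − 13.2/100 = 0.8680.
Photons absorbed: 0.8680 × 0.01396 = 0.01212 mol.
Product formed: 0.38 × 0.01212 = 0.004606 mol.
Rate: 0.004606 / 494 s = 9.3×10⁻⁶ mol s⁻¹.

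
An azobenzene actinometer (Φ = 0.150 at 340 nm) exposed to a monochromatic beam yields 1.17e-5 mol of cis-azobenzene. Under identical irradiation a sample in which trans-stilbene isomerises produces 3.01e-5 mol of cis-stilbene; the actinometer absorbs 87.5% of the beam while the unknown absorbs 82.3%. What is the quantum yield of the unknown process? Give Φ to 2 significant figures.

Φ = 0.41

Photons absorbed by the actinometer: 1.17e-5 / 0.150 = 7.800e-5 mol.
Incident flux: 7.800e-5 / 0.875 = 8.914e-5 einstein.
Absorbed by unknown: 0.823 × 8.914e-5 = 7.336e-5 mol.
Φ(unknown) = 3.01e-5 / 7.336e-5 = 0.41.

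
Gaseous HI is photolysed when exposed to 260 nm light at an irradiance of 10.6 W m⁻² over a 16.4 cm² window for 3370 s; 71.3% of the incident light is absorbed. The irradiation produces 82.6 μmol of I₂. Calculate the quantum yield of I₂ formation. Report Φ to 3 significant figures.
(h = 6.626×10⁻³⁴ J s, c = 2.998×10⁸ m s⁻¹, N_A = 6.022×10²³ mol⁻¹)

Φ = 0.910

Product: 82.6 μmol = 8.26×10⁻⁵ mol.
Photon energy at 260 nm: hc/λ = (6.626×10⁻³⁴)(2.998×10⁸)/(260×10⁻⁹) = 7.640×10⁻¹⁹ J.
Energy delivered: (10.6 W m⁻²)(16.4×10⁻⁴ m²)(3370 s) = 58.58 J.
Photons incident: 58.58 / 7.640×10⁻¹⁹ = 7.668×10¹⁹, i.e. 7.668×10¹⁹/6.022×10²³ = 1.273×10⁻⁴ mol.
Photons absorbed: 0.713 × 1.273×10⁻⁴ = 9.076×10⁻⁵ mol.
Φ = 8.26×10⁻⁵ mol / 9.076×10⁻⁵ mol photons = 0.910.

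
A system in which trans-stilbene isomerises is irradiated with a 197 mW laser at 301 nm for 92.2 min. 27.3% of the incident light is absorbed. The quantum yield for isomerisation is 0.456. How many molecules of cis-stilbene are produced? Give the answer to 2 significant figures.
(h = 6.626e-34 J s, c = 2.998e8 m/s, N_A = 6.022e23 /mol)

2.1e20 molecules

Photon energy at 301 nm: hc/λ = (6.626e-34)(2.998e8)/(301e-9) = 6.600e-19 J.
Energy delivered: (197 mW)(5532 s) = 1090 J.
Photons incident: 1090 / 6.600e-19 = 1.652e21, i.e. 1.652e21/6.022e23 = 0.002743 mol.
Photons absorbed: 0.273 × 0.002743 = 7.488e-4 mol.
Product: Φ × n_abs = 0.456 × 7.488e-4 = 3.415e-4 mol.
As a count: 3.415e-4 × 6.022e23 = 2.1e20.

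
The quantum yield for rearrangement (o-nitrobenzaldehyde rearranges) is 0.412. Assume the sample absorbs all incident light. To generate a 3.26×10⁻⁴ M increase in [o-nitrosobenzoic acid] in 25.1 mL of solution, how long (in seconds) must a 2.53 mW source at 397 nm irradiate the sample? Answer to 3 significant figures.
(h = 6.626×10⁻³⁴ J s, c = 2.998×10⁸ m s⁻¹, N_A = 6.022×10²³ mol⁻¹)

t ≈ 2370 s

Product: (3.26×10⁻⁴ M)(0.0251 L) = 8.183×10⁻⁶ mol.
Photons that must be absorbed: 8.183×10⁻⁶ / 0.412 = 1.986×10⁻⁵ mol.
Photon energy: hc/λ = 5.004×10⁻¹⁹ J; per mole, 3.013×10⁵ J mol⁻¹.
Energy required: 1.986×10⁻⁵ × 3.013×10⁵ = 5.984 J.
Time: 5.984 J / 0.00253 W = 2370 s.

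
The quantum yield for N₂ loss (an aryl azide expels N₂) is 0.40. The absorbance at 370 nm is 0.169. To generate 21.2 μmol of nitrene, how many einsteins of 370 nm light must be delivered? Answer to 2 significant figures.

Product: 21.2 μmol = 2.12×10⁻⁵ mol.
Photons that must be absorbed: 2.12×10⁻⁵ / 0.40 = 5.300×10⁻⁵ mol.
Fraction absorbed: 1 − 10^(−0.169) = 0.3224.
Incident photons needed: 5.300×10⁻⁵ / 0.3224 = 1.644×10⁻⁴ mol.

1.6×10⁻⁴ einstein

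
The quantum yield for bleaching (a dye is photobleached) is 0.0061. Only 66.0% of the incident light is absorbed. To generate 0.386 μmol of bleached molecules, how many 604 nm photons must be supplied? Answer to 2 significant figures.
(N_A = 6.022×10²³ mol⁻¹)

5.8×10¹⁹ photons

Product: 0.386 μmol = 3.86×10⁻⁷ mol.
Photons that must be absorbed: 3.86×10⁻⁷ / 0.0061 = 6.328×10⁻⁵ mol.
Incident photons needed: 6.328×10⁻⁵ / 0.660 = 9.588×10⁻⁵ mol.
Photon count: 9.588×10⁻⁵ × 6.022×10²³ = 5.8×10¹⁹.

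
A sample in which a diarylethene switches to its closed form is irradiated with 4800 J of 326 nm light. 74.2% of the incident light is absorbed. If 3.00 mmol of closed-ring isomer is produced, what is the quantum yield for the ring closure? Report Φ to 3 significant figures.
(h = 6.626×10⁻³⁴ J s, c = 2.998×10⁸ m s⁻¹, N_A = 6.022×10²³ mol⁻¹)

Φ = 0.309

Product: 3.00 mmol = 0.00300 mol.
Photon energy at 326 nm: hc/λ = (6.626×10⁻³⁴)(2.998×10⁸)/(326×10⁻⁹) = 6.093×10⁻¹⁹ J.
Photons incident: 4800 / 6.093×10⁻¹⁹ = 7.878×10²¹, i.e. 7.878×10²¹/6.022×10²³ = 0.01308 mol.
Photons absorbed: 0.742 × 0.01308 = 0.009705 mol.
Φ = 0.00300 mol / 0.009705 mol photons = 0.309.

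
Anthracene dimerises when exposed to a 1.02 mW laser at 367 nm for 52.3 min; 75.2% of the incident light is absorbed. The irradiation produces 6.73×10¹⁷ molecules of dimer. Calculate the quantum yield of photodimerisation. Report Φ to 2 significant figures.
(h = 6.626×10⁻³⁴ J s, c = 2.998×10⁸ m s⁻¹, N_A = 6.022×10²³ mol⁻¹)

Φ = 0.15

Product: 6.73×10¹⁷ / 6.022×10²³ = 1.118×10⁻⁶ mol.
Photon energy at 367 nm: hc/λ = (6.626×10⁻³⁴)(2.998×10⁸)/(367×10⁻⁹) = 5.413×10⁻¹⁹ J.
Energy delivered: (1.02 mW)(3138 s) = 3.201 J.
Photons incident: 3.201 / 5.413×10⁻¹⁹ = 5.914×10¹⁸, i.e. 5.914×10¹⁸/6.022×10²³ = 9.821×10⁻⁶ mol.
Photons absorbed: 0.752 × 9.821×10⁻⁶ = 7.385×10⁻⁶ mol.
Φ = 1.118×10⁻⁶ mol / 7.385×10⁻⁶ mol photons = 0.15.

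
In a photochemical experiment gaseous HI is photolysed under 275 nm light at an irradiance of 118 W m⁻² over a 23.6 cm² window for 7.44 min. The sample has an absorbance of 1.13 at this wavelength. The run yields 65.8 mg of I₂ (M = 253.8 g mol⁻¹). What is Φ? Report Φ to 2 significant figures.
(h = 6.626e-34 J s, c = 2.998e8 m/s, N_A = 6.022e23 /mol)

Φ = 0.98

Product: 65.8 mg / 253.8 g mol⁻¹ = 2.593e-4 mol.
Photon energy at 275 nm: hc/λ = (6.626e-34)(2.998e8)/(275e-9) = 7.224e-19 J.
Energy delivered: (118 W m⁻²)(23.6e-4 m²)(446.4 s) = 124.3 J.
Photons incident: 124.3 / 7.224e-19 = 1.721e20, i.e. 1.721e20/6.022e23 = 2.858e-4 mol.
Fraction absorbed: 1 − 10^(−1.13) = 0.9259.
Photons absorbed: 0.9259 × 2.858e-4 = 2.646e-4 mol.
Φ = 2.593e-4 mol / 2.646e-4 mol photons = 0.98.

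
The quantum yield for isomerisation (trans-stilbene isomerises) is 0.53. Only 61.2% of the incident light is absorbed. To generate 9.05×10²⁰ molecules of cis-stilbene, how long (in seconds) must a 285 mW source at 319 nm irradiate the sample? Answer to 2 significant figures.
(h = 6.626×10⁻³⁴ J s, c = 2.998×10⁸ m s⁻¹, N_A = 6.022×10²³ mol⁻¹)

Product: 9.05×10²⁰ / 6.022×10²³ = 0.001503 mol.
Photons that must be absorbed: 0.001503 / 0.53 = 0.002836 mol.
Incident photons needed: 0.002836 / 0.612 = 0.004634 mol.
Photon energy: hc/λ = 6.227×10⁻¹⁹ J; per mole, 3.750×10⁵ J mol⁻¹.
Energy required: 0.004634 × 3.750×10⁵ = 1738 J.
Time: 1738 J / 0.285 W = 6100 s.

t ≈ 6100 s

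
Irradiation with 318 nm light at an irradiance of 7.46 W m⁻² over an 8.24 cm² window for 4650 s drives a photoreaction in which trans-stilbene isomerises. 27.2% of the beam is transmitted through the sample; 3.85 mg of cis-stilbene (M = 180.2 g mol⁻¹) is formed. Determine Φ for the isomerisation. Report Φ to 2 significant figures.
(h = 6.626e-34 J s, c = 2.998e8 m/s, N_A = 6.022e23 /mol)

Φ = 0.39

Product: 3.85 mg / 180.2 g mol⁻¹ = 2.137e-5 mol.
Photon energy at 318 nm: hc/λ = (6.626e-34)(2.998e8)/(318e-9) = 6.247e-19 J.
Energy delivered: (7.46 W m⁻²)(8.24e-4 m²)(4650 s) = 28.58 J.
Photons incident: 28.58 / 6.247e-19 = 4.575e19, i.e. 4.575e19/6.022e23 = 7.597e-5 mol.
Fraction absorbed: 1 − 27.2/100 = 0.7280.
Photons absorbed: 0.7280 × 7.597e-5 = 5.531e-5 mol.
Φ = 2.137e-5 mol / 5.531e-5 mol photons = 0.39.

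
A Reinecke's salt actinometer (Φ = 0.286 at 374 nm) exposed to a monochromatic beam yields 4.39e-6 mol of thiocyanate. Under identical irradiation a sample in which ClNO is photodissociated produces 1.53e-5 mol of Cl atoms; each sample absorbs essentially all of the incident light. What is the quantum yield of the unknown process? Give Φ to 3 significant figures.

Photons absorbed by the actinometer: 4.39e-6 / 0.286 = 1.535e-5 mol.
Φ(unknown) = 1.53e-5 / 1.535e-5 = 0.997.

Φ = 0.997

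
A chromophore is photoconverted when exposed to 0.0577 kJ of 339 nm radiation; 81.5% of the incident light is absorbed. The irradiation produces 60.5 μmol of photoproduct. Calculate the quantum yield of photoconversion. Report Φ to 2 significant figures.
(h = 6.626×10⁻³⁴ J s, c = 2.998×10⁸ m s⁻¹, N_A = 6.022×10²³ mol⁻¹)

Φ = 0.45

Product: 60.5 μmol = 6.05×10⁻⁵ mol.
Photon energy at 339 nm: hc/λ = (6.626×10⁻³⁴)(2.998×10⁸)/(339×10⁻⁹) = 5.860×10⁻¹⁹ J.
Incident energy: 0.0577 kJ = 57.7 J.
Photons incident: 57.7 / 5.860×10⁻¹⁹ = 9.846×10¹⁹, i.e. 9.846×10¹⁹/6.022×10²³ = 1.635×10⁻⁴ mol.
Photons absorbed: 0.815 × 1.635×10⁻⁴ = 1.333×10⁻⁴ mol.
Φ = 6.05×10⁻⁵ mol / 1.333×10⁻⁴ mol photons = 0.45.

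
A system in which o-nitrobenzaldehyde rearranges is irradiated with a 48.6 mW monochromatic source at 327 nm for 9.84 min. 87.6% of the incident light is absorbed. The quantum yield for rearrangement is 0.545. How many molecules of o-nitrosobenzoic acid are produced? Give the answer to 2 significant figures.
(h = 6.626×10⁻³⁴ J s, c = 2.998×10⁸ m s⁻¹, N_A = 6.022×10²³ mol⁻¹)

2.3×10¹⁹ molecules

Photon energy at 327 nm: hc/λ = (6.626×10⁻³⁴)(2.998×10⁸)/(327×10⁻⁹) = 6.075×10⁻¹⁹ J.
Energy delivered: (48.6 mW)(590.4 s) = 28.69 J.
Photons incident: 28.69 / 6.075×10⁻¹⁹ = 4.723×10¹⁹, i.e. 4.723×10¹⁹/6.022×10²³ = 7.843×10⁻⁵ mol.
Photons absorbed: 0.876 × 7.843×10⁻⁵ = 6.870×10⁻⁵ mol.
Product: Φ × n_abs = 0.545 × 6.870×10⁻⁵ = 3.744×10⁻⁵ mol.
As a count: 3.744×10⁻⁵ × 6.022×10²³ = 2.3×10¹⁹.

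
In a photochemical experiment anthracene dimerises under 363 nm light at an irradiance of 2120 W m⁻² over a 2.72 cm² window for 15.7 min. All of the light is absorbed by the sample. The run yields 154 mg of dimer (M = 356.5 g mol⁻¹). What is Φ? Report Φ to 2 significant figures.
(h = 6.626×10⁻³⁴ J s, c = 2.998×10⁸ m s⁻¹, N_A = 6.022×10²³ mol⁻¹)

Product: 154 mg / 356.5 g mol⁻¹ = 4.320×10⁻⁴ mol.
Photon energy at 363 nm: hc/λ = (6.626×10⁻³⁴)(2.998×10⁸)/(363×10⁻⁹) = 5.472×10⁻¹⁹ J.
Energy delivered: (2120 W m⁻²)(2.72×10⁻⁴ m²)(942 s) = 543.2 J.
Photons incident: 543.2 / 5.472×10⁻¹⁹ = 9.927×10²⁰, i.e. 9.927×10²⁰/6.022×10²³ = 0.001648 mol.
Φ = 4.320×10⁻⁴ mol / 0.001648 mol photons = 0.26.

Φ = 0.26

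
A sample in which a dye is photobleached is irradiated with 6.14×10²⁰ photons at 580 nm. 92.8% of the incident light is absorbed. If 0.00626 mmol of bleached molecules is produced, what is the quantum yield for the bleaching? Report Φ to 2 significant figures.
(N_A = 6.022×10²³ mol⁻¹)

Φ = 0.0066

Product: 0.00626 mmol = 6.26×10⁻⁶ mol.
Moles of photons: 6.14×10²⁰ / 6.022×10²³ = 0.001020 mol.
Photons absorbed: 0.928 × 0.001020 = 9.466×10⁻⁴ mol.
Φ = 6.26×10⁻⁶ mol / 9.466×10⁻⁴ mol photons = 0.0066.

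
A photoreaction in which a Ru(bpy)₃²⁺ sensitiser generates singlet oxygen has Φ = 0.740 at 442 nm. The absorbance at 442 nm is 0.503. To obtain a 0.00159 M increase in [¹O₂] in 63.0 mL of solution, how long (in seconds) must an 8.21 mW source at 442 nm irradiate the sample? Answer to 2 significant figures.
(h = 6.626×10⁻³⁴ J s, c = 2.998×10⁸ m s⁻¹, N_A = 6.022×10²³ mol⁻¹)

t ≈ 6500 s

Product: (0.00159 M)(0.063 L) = 1.002×10⁻⁴ mol.
Photons that must be absorbed: 1.002×10⁻⁴ / 0.740 = 1.354×10⁻⁴ mol.
Fraction absorbed: 1 − 10^(−0.503) = 0.6859.
Incident photons needed: 1.354×10⁻⁴ / 0.6859 = 1.974×10⁻⁴ mol.
Photon energy: hc/λ = 4.494×10⁻¹⁹ J; per mole, 2.706×10⁵ J mol⁻¹.
Energy required: 1.974×10⁻⁴ × 2.706×10⁵ = 53.42 J.
Time: 53.42 J / 0.00821 W = 6500 s.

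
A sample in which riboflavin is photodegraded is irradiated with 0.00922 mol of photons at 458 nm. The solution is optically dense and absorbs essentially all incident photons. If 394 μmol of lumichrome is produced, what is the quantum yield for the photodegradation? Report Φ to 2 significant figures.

Φ = 0.043

Product: 394 μmol = 3.94×10⁻⁴ mol.
Φ = 3.94×10⁻⁴ mol / 0.00922 mol photons = 0.043.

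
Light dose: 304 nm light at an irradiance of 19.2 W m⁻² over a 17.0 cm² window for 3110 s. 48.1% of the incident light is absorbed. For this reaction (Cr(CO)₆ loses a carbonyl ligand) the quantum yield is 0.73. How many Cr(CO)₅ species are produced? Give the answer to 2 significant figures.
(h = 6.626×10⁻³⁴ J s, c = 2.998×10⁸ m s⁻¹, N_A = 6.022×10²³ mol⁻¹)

5.5×10¹⁹ species

Photon energy at 304 nm: hc/λ = (6.626×10⁻³⁴)(2.998×10⁸)/(304×10⁻⁹) = 6.534×10⁻¹⁹ J.
Energy delivered: (19.2 W m⁻²)(17.0×10⁻⁴ m²)(3110 s) = 101.5 J.
Photons incident: 101.5 / 6.534×10⁻¹⁹ = 1.553×10²⁰, i.e. 1.553×10²⁰/6.022×10²³ = 2.579×10⁻⁴ mol.
Photons absorbed: 0.481 × 2.579×10⁻⁴ = 1.240×10⁻⁴ mol.
Product: Φ × n_abs = 0.73 × 1.240×10⁻⁴ = 9.052×10⁻⁵ mol.
As a count: 9.052×10⁻⁵ × 6.022×10²³ = 5.5×10¹⁹.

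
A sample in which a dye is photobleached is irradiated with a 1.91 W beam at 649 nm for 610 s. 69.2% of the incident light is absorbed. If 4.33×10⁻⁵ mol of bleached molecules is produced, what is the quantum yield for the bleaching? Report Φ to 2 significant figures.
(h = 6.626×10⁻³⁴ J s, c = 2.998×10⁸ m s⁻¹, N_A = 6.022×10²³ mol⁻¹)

Photon energy at 649 nm: hc/λ = (6.626×10⁻³⁴)(2.998×10⁸)/(649×10⁻⁹) = 3.061×10⁻¹⁹ J.
Energy delivered: (1.91 W)(610 s) = 1165 J.
Photons incident: 1165 / 3.061×10⁻¹⁹ = 3.806×10²¹, i.e. 3.806×10²¹/6.022×10²³ = 0.006320 mol.
Photons absorbed: 0.692 × 0.006320 = 0.004373 mol.
Φ = 4.33×10⁻⁵ mol / 0.004373 mol photons = 0.0099.

Φ = 0.0099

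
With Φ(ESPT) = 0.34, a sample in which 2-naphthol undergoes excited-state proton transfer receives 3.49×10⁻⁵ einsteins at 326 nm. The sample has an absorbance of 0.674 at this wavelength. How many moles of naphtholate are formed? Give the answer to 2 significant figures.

Fraction absorbed: 1 − 10^(−0.674) = 0.7882.
Photons absorbed: 0.7882 × 3.49×10⁻⁵ = 2.751×10⁻⁵ mol.
Product: Φ × n_abs = 0.34 × 2.751×10⁻⁵ = 9.353×10⁻⁶ mol.

9.4×10⁻⁶ mol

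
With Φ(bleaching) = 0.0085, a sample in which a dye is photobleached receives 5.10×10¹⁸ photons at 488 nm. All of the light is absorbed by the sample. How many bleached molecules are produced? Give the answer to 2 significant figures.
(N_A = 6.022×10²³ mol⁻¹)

4.3×10¹⁶ bleached molecules

Moles of photons: 5.10×10¹⁸ / 6.022×10²³ = 8.469×10⁻⁶ mol.
Product: Φ × n_abs = 0.0085 × 8.469×10⁻⁶ = 7.199×10⁻⁸ mol.
As a count: 7.199×10⁻⁸ × 6.022×10²³ = 4.3×10¹⁶.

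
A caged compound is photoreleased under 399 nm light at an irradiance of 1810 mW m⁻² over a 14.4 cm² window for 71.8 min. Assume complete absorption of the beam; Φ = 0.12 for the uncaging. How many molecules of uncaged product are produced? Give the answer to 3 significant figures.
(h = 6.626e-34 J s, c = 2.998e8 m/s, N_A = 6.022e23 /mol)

Photon energy at 399 nm: hc/λ = (6.626e-34)(2.998e8)/(399e-9) = 4.979e-19 J.
Energy delivered: (1810 mW m⁻²)(14.4e-4 m²)(4308 s) = 11.23 J.
Photons incident: 11.23 / 4.979e-19 = 2.255e19, i.e. 2.255e19/6.022e23 = 3.745e-5 mol.
Product: Φ × n_abs = 0.12 × 3.745e-5 = 4.494e-6 mol.
As a count: 4.494e-6 × 6.022e23 = 2.71e18.

2.71e18 molecules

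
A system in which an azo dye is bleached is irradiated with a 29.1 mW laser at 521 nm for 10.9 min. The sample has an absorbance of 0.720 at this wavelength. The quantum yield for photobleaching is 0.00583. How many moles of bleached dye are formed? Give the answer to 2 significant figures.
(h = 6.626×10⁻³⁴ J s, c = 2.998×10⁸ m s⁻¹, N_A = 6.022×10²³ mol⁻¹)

Photon energy at 521 nm: hc/λ = (6.626×10⁻³⁴)(2.998×10⁸)/(521×10⁻⁹) = 3.813×10⁻¹⁹ J.
Energy delivered: (29.1 mW)(654 s) = 19.03 J.
Photons incident: 19.03 / 3.813×10⁻¹⁹ = 4.991×10¹⁹, i.e. 4.991×10¹⁹/6.022×10²³ = 8.288×10⁻⁵ mol.
Fraction absorbed: 1 − 10^(−0.720) = 0.8095.
Photons absorbed: 0.8095 × 8.288×10⁻⁵ = 6.709×10⁻⁵ mol.
Product: Φ × n_abs = 0.00583 × 6.709×10⁻⁵ = 3.911×10⁻⁷ mol.

3.9×10⁻⁷ mol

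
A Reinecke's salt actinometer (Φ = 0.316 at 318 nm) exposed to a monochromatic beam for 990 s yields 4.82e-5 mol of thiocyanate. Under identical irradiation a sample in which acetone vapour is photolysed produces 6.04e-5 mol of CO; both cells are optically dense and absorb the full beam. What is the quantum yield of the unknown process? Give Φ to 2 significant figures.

Photons absorbed by the actinometer: 4.82e-5 / 0.316 = 1.525e-4 mol.
Φ(unknown) = 6.04e-5 / 1.525e-4 = 0.40.

Φ = 0.40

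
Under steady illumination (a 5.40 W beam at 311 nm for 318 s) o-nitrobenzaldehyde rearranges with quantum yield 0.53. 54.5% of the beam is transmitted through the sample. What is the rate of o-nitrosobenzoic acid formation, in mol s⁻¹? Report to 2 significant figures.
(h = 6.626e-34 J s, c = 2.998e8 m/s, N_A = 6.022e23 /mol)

3.4e-6 mol s⁻¹

Photon energy at 311 nm: hc/λ = (6.626e-34)(2.998e8)/(311e-9) = 6.387e-19 J.
Energy delivered: (5.40 W)(318 s) = 1717 J.
Photons incident: 1717 / 6.387e-19 = 2.688e21, i.e. 2.688e21/6.022e23 = 0.004464 mol.
Fraction absorbed: 1 − 54.5/100 = 0.4550.
Photons absorbed: 0.4550 × 0.004464 = 0.002031 mol.
Product formed: 0.53 × 0.002031 = 0.001076 mol.
Rate: 0.001076 / 318 s = 3.4e-6 mol s⁻¹.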